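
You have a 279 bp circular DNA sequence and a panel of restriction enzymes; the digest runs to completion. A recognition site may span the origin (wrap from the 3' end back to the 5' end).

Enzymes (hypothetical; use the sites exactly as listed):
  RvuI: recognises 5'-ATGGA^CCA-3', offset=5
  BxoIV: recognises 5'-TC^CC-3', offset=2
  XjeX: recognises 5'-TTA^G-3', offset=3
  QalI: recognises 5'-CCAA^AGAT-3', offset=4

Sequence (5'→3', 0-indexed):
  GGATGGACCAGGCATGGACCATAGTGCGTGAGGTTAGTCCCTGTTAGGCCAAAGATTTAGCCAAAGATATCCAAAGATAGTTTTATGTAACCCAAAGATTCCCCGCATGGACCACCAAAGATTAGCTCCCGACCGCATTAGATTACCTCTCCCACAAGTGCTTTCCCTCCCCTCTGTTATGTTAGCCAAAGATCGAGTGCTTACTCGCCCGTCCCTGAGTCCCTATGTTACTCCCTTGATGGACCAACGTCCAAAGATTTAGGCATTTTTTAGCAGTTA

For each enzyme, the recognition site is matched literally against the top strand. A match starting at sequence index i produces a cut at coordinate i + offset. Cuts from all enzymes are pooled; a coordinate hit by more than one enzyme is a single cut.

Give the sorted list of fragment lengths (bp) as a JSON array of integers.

Scan for sites:
  RvuI ATGGACCA/5: at [2, 13, 106, 238] ⇒ [7, 18, 111, 243]
  BxoIV TCCC/2: at [37, 99, 126, 149, 163, 167, 211, 219, 231] ⇒ [39, 101, 128, 151, 165, 169, 213, 221, 233]
  XjeX TTAG/3: at [33, 43, 56, 121, 137, 181, 258, 269, 276] ⇒ [0, 36, 46, 59, 124, 140, 184, 261, 272]
  QalI CCAAAGAT/4: at [48, 60, 70, 91, 114, 185, 250] ⇒ [52, 64, 74, 95, 118, 189, 254]

All cut coordinates (distinct, sorted): [0, 7, 18, 36, 39, 46, 52, 59, 64, 74, 95, 101, 111, 118, 124, 128, 140, 151, 165, 169, 184, 189, 213, 221, 233, 243, 254, 261, 272]

Fragments:
  0→7: 7 bp
  7→18: 11 bp
  18→36: 18 bp
  36→39: 3 bp
  39→46: 7 bp
  46→52: 6 bp
  52→59: 7 bp
  59→64: 5 bp
  64→74: 10 bp
  74→95: 21 bp
  95→101: 6 bp
  101→111: 10 bp
  111→118: 7 bp
  118→124: 6 bp
  124→128: 4 bp
  128→140: 12 bp
  140→151: 11 bp
  151→165: 14 bp
  165→169: 4 bp
  169→184: 15 bp
  184→189: 5 bp
  189→213: 24 bp
  213→221: 8 bp
  221→233: 12 bp
  233→243: 10 bp
  243→254: 11 bp
  254→261: 7 bp
  261→272: 11 bp
  272→0 (wrap): 279-272+0 = 7 bp

[3,4,4,5,5,6,6,6,7,7,7,7,7,7,8,10,10,10,11,11,11,11,12,12,14,15,18,21,24]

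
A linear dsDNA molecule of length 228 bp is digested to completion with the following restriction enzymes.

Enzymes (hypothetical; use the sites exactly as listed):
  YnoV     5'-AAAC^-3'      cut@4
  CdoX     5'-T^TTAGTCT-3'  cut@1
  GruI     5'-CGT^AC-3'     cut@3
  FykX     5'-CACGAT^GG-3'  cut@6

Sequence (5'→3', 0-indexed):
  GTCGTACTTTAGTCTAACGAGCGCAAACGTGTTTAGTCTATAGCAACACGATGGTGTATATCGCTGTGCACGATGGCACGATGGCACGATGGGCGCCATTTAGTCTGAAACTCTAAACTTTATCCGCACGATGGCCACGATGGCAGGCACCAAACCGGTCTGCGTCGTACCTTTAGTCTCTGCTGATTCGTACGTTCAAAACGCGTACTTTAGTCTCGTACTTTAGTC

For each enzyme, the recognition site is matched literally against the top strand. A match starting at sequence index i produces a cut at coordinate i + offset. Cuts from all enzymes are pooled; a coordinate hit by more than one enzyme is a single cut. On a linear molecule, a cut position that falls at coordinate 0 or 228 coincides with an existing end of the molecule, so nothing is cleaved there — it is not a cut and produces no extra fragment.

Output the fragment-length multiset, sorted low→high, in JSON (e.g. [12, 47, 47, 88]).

[3,3,4,4,4,5,7,8,8,9,9,9,10,11,12,13,14,14,19,20,20,22]

Per-enzyme occurrences:
  YnoV AAAC/4: at [24, 107, 114, 151, 198] ⇒ [28, 111, 118, 155, 202]
  CdoX TTTAGTCT/1: at [7, 31, 98, 171, 208] ⇒ [8, 32, 99, 172, 209]
  GruI CGTAC/3: at [2, 165, 188, 203, 216] ⇒ [5, 168, 191, 206, 219]
  FykX CACGATGG/6: at [46, 68, 76, 84, 126, 135] ⇒ [52, 74, 82, 90, 132, 141]

Pooled cuts: [5, 8, 28, 32, 52, 74, 82, 90, 99, 111, 118, 132, 141, 155, 168, 172, 191, 202, 206, 209, 219]

Fragment lengths:
  [0,5): 5 bp
  [5,8): 3 bp
  [8,28): 20 bp
  [28,32): 4 bp
  [32,52): 20 bp
  [52,74): 22 bp
  [74,82): 8 bp
  [82,90): 8 bp
  [90,99): 9 bp
  [99,111): 12 bp
  [111,118): 7 bp
  [118,132): 14 bp
  [132,141): 9 bp
  [141,155): 14 bp
  [155,168): 13 bp
  [168,172): 4 bp
  [172,191): 19 bp
  [191,202): 11 bp
  [202,206): 4 bp
  [206,209): 3 bp
  [209,219): 10 bp
  [219,228): 9 bp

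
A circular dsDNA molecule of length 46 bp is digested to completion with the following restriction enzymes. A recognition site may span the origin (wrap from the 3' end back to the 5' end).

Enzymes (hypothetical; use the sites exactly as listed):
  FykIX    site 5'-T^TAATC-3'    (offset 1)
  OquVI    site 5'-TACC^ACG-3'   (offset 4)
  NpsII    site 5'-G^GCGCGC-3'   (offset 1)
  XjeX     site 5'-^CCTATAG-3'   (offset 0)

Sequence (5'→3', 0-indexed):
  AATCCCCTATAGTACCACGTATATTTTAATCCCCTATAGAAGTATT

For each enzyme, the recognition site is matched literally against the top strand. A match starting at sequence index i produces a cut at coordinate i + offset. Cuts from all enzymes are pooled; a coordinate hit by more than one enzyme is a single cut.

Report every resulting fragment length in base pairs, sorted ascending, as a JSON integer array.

Per-enzyme occurrences:
  FykIX TTAATC/1: at [25, 44] ⇒ [26, 45]
  OquVI TACCACG/4: at [12] ⇒ [16]
  NpsII (GGCGCGC, off=1): no sites
  XjeX CCTATAG/0: at [5, 32] ⇒ [5, 32]

All cut coordinates (distinct, sorted): [5, 16, 26, 32, 45]

Fragment lengths:
  5→16: 11 bp
  16→26: 10 bp
  26→32: 6 bp
  32→45: 13 bp
  45→5 (wrap): 46-45+5 = 6 bp

[6,6,10,11,13]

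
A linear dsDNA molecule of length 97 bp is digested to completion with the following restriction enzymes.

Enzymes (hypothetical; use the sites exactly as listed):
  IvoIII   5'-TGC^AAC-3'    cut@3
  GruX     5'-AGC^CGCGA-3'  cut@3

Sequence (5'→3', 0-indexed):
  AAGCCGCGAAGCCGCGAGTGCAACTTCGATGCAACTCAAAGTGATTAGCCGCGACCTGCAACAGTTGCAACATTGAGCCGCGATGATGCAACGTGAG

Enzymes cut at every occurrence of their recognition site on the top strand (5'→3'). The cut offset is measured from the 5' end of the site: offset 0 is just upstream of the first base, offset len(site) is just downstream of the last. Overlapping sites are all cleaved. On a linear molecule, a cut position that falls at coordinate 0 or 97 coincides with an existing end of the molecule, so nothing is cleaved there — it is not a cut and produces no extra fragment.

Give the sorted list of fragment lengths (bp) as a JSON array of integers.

[4,8,8,9,9,10,10,11,11,17]

Scan for sites:
  IvoIII TGCAAC/3: at [18, 29, 56, 65, 86] ⇒ [21, 32, 59, 68, 89]
  GruX AGCCGCGA/3: at [1, 9, 46, 75] ⇒ [4, 12, 49, 78]

All cut coordinates (distinct, sorted): [4, 12, 21, 32, 49, 59, 68, 78, 89]

Fragment lengths:
  [0,4): 4 bp
  [4,12): 8 bp
  [12,21): 9 bp
  [21,32): 11 bp
  [32,49): 17 bp
  [49,59): 10 bp
  [59,68): 9 bp
  [68,78): 10 bp
  [78,89): 11 bp
  [89,97): 8 bp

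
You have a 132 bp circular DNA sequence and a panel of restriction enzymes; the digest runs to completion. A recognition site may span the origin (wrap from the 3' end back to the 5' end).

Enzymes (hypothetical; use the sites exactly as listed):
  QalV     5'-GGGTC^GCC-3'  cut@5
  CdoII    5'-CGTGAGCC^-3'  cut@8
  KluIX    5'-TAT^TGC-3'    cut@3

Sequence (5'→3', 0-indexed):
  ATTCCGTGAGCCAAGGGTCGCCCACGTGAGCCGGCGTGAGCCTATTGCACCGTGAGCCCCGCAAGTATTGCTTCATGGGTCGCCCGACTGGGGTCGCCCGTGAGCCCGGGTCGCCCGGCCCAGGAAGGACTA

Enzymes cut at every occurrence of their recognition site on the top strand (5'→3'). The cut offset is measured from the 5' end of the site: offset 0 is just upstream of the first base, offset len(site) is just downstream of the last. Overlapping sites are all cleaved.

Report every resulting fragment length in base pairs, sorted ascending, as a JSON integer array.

Per-enzyme occurrences:
  QalV (GGGTCGCC, off=5): starts [14, 76, 90, 107] → cuts [19, 81, 95, 112]
  CdoII (CGTGAGCC, off=8): starts [4, 24, 34, 50, 98] → cuts [12, 32, 42, 58, 106]
  KluIX (TATTGC, off=3): starts [42, 65] → cuts [45, 68]

Pooled cuts: [12, 19, 32, 42, 45, 58, 68, 81, 95, 106, 112]

Fragment lengths:
  12→19: 7 bp
  19→32: 13 bp
  32→42: 10 bp
  42→45: 3 bp
  45→58: 13 bp
  58→68: 10 bp
  68→81: 13 bp
  81→95: 14 bp
  95→106: 11 bp
  106→112: 6 bp
  112→12 (wrap): 132-112+12 = 32 bp

[3,6,7,10,10,11,13,13,13,14,32]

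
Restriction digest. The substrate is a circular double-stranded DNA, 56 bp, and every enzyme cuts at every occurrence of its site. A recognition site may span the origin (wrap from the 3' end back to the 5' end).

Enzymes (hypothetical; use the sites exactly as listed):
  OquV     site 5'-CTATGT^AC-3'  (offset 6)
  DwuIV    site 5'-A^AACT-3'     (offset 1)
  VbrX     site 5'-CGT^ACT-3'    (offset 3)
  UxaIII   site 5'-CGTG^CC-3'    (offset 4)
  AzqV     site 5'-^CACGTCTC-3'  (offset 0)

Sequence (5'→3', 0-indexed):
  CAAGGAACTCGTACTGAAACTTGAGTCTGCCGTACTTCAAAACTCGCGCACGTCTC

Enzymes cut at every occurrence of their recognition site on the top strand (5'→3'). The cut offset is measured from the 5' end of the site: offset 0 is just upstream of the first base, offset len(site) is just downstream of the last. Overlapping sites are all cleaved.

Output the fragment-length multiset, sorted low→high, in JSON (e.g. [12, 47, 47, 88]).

Scan for sites:
  OquV (CTATGTAC, off=6): no sites
  DwuIV (AAACT, off=1): starts [16, 39] → cuts [17, 40]
  VbrX (CGTACT, off=3): starts [9, 30] → cuts [12, 33]
  UxaIII (CGTGCC, off=4): no sites
  AzqV (CACGTCTC, off=0): starts [48] → cuts [48]

All cut coordinates (distinct, sorted): [12, 17, 33, 40, 48]

Fragments:
  12→17: 5 bp
  17→33: 16 bp
  33→40: 7 bp
  40→48: 8 bp
  48→12 (wrap): 56-48+12 = 20 bp

[5,7,8,16,20]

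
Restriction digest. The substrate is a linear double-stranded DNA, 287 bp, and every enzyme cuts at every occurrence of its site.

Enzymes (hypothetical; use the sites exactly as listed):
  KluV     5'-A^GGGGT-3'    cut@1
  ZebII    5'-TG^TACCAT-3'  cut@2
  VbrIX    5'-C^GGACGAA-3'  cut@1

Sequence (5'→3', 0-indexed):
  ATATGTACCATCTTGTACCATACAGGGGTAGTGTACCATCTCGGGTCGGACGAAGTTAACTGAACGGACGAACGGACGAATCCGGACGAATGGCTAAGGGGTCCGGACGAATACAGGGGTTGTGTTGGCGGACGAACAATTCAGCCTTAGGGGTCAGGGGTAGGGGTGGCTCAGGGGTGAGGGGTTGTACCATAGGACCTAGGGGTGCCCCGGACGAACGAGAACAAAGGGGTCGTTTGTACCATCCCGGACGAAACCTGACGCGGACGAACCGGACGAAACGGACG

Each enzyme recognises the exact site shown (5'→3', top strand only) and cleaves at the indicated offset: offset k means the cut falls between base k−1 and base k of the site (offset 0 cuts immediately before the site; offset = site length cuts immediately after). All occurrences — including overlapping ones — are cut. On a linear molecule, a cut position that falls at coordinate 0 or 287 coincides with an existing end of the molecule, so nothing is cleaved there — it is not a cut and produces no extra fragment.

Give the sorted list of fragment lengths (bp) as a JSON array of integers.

Scan for sites:
  KluV (AGGGGT, off=1): starts [23, 96, 114, 148, 155, 161, 172, 179, 200, 227] → cuts [24, 97, 115, 149, 156, 162, 173, 180, 201, 228]
  ZebII (TGTACCAT, off=2): starts [3, 13, 31, 185, 237] → cuts [5, 15, 33, 187, 239]
  VbrIX (CGGACGAA, off=1): starts [46, 64, 72, 82, 103, 128, 210, 247, 263, 272] → cuts [47, 65, 73, 83, 104, 129, 211, 248, 264, 273]

Pooled cuts: [5, 15, 24, 33, 47, 65, 73, 83, 97, 104, 115, 129, 149, 156, 162, 173, 180, 187, 201, 211, 228, 239, 248, 264, 273]

Fragment lengths:
  [0,5): 5 bp
  [5,15): 10 bp
  [15,24): 9 bp
  [24,33): 9 bp
  [33,47): 14 bp
  [47,65): 18 bp
  [65,73): 8 bp
  [73,83): 10 bp
  [83,97): 14 bp
  [97,104): 7 bp
  [104,115): 11 bp
  [115,129): 14 bp
  [129,149): 20 bp
  [149,156): 7 bp
  [156,162): 6 bp
  [162,173): 11 bp
  [173,180): 7 bp
  [180,187): 7 bp
  [187,201): 14 bp
  [201,211): 10 bp
  [211,228): 17 bp
  [228,239): 11 bp
  [239,248): 9 bp
  [248,264): 16 bp
  [264,273): 9 bp
  [273,287): 14 bp

[5,6,7,7,7,7,8,9,9,9,9,10,10,10,11,11,11,14,14,14,14,14,16,17,18,20]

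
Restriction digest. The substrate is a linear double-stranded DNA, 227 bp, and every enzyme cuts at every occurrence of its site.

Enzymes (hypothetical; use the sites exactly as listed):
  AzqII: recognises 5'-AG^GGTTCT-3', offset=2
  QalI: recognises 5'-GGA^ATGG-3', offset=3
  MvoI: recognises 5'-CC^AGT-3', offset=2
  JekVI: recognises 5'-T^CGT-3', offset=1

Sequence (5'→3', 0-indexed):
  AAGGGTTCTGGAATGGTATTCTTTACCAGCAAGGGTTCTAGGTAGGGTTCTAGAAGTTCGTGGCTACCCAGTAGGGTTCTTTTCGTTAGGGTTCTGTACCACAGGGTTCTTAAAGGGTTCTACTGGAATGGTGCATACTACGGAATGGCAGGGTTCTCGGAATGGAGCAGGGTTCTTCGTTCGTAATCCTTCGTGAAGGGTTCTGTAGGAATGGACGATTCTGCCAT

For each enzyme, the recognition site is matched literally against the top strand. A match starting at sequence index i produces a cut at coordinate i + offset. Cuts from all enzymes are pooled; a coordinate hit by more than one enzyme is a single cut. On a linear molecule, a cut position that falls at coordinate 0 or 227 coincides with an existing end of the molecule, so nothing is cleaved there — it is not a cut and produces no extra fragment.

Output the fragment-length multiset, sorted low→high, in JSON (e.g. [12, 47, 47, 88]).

Scan for sites:
  AzqII (AGGGTTCT, off=2): starts [1, 31, 43, 72, 87, 102, 113, 149, 168, 196] → cuts [3, 33, 45, 74, 89, 104, 115, 151, 170, 198]
  QalI (GGAATGG, off=3): starts [9, 124, 141, 158, 207] → cuts [12, 127, 144, 161, 210]
  MvoI (CCAGT, off=2): starts [67] → cuts [69]
  JekVI (TCGT, off=1): starts [57, 82, 176, 180, 190] → cuts [58, 83, 177, 181, 191]

Pooled cuts: [3, 12, 33, 45, 58, 69, 74, 83, 89, 104, 115, 127, 144, 151, 161, 170, 177, 181, 191, 198, 210]

Fragment lengths:
  [0,3): 3 bp
  [3,12): 9 bp
  [12,33): 21 bp
  [33,45): 12 bp
  [45,58): 13 bp
  [58,69): 11 bp
  [69,74): 5 bp
  [74,83): 9 bp
  [83,89): 6 bp
  [89,104): 15 bp
  [104,115): 11 bp
  [115,127): 12 bp
  [127,144): 17 bp
  [144,151): 7 bp
  [151,161): 10 bp
  [161,170): 9 bp
  [170,177): 7 bp
  [177,181): 4 bp
  [181,191): 10 bp
  [191,198): 7 bp
  [198,210): 12 bp
  [210,227): 17 bp

[3,4,5,6,7,7,7,9,9,9,10,10,11,11,12,12,12,13,15,17,17,21]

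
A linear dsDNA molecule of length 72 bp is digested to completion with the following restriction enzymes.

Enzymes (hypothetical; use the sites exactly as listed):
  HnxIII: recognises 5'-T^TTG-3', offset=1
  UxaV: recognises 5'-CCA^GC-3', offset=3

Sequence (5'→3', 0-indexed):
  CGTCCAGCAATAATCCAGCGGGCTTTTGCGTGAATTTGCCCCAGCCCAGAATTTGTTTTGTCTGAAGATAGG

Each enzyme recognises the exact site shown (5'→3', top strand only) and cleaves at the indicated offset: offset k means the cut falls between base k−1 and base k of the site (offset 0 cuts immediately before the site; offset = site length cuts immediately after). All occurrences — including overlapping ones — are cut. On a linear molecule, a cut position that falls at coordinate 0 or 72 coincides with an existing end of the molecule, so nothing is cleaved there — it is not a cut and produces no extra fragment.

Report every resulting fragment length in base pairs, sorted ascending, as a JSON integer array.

Site scan:
  HnxIII (TTTG, off=1): starts [24, 34, 51, 56] → cuts [25, 35, 52, 57]
  UxaV (CCAGC, off=3): starts [3, 14, 40] → cuts [6, 17, 43]

Pooled cuts: [6, 17, 25, 35, 43, 52, 57]

Fragment lengths:
  [0,6): 6 bp
  [6,17): 11 bp
  [17,25): 8 bp
  [25,35): 10 bp
  [35,43): 8 bp
  [43,52): 9 bp
  [52,57): 5 bp
  [57,72): 15 bp

[5,6,8,8,9,10,11,15]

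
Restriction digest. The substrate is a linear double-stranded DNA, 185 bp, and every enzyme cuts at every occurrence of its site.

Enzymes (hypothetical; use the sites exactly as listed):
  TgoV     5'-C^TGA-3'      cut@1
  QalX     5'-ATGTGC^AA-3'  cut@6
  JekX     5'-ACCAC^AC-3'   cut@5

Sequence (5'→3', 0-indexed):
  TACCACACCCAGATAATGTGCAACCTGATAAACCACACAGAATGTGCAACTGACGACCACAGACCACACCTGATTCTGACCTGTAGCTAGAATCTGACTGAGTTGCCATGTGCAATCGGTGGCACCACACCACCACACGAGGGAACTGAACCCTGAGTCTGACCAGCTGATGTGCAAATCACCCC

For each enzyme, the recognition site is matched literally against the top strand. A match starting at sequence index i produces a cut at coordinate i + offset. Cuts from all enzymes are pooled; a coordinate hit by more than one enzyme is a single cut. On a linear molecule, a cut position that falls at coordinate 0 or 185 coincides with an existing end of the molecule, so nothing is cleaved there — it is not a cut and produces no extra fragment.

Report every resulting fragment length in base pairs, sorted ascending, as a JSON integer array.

Site scan:
  TgoV CTGA/1: at [24, 49, 69, 75, 93, 97, 145, 152, 158, 166] ⇒ [25, 50, 70, 76, 94, 98, 146, 153, 159, 167]
  QalX ATGTGCAA/6: at [15, 41, 107, 169] ⇒ [21, 47, 113, 175]
  JekX ACCACAC/5: at [1, 31, 62, 123, 131] ⇒ [6, 36, 67, 128, 136]

All cut coordinates (distinct, sorted): [6, 21, 25, 36, 47, 50, 67, 70, 76, 94, 98, 113, 128, 136, 146, 153, 159, 167, 175]

Fragments:
  [0,6): 6 bp
  [6,21): 15 bp
  [21,25): 4 bp
  [25,36): 11 bp
  [36,47): 11 bp
  [47,50): 3 bp
  [50,67): 17 bp
  [67,70): 3 bp
  [70,76): 6 bp
  [76,94): 18 bp
  [94,98): 4 bp
  [98,113): 15 bp
  [113,128): 15 bp
  [128,136): 8 bp
  [136,146): 10 bp
  [146,153): 7 bp
  [153,159): 6 bp
  [159,167): 8 bp
  [167,175): 8 bp
  [175,185): 10 bp

[3,3,4,4,6,6,6,7,8,8,8,10,10,11,11,15,15,15,17,18]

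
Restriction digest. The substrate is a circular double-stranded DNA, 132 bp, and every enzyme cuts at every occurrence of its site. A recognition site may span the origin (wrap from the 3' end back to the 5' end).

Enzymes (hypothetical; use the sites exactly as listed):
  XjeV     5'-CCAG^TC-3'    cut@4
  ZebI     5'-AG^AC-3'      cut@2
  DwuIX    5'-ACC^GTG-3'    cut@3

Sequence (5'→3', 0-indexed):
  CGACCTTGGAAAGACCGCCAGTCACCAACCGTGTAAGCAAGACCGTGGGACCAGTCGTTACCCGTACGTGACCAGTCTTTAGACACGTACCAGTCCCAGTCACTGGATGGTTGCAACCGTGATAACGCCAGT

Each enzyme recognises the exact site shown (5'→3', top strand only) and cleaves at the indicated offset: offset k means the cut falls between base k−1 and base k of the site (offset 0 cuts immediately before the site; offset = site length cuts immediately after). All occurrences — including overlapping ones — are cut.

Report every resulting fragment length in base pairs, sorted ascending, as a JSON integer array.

[3,6,7,8,9,10,11,11,13,14,19,21]

Site scan:
  XjeV (CCAGTC, off=4): starts [17, 50, 71, 89, 95, 127] → cuts [21, 54, 75, 93, 99, 131]
  ZebI (AGAC, off=2): starts [11, 39, 80] → cuts [13, 41, 82]
  DwuIX (ACCGTG, off=3): starts [27, 41, 115] → cuts [30, 44, 118]

All cut coordinates (distinct, sorted): [13, 21, 30, 41, 44, 54, 75, 82, 93, 99, 118, 131]

Fragment lengths:
  13→21: 8 bp
  21→30: 9 bp
  30→41: 11 bp
  41→44: 3 bp
  44→54: 10 bp
  54→75: 21 bp
  75→82: 7 bp
  82→93: 11 bp
  93→99: 6 bp
  99→118: 19 bp
  118→131: 13 bp
  131→13 (wrap): 132-131+13 = 14 bp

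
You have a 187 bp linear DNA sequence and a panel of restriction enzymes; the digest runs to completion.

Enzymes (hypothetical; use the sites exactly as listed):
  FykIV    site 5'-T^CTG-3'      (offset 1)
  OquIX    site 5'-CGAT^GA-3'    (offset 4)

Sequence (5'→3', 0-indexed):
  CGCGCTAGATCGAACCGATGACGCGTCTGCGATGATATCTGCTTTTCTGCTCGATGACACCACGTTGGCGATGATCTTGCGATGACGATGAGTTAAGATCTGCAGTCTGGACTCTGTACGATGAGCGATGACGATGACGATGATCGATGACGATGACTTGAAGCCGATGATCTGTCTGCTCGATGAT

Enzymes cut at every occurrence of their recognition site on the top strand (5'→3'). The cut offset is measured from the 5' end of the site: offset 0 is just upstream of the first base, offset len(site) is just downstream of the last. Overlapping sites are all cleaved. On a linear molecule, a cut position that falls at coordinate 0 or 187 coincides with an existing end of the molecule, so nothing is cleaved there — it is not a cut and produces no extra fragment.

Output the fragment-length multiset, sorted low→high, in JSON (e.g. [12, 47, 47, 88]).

[3,3,4,5,6,6,6,6,7,7,7,7,7,7,8,9,9,9,10,11,14,17,19]

Scan for sites:
  FykIV TCTG/1: at [25, 37, 45, 98, 105, 112, 170, 174] ⇒ [26, 38, 46, 99, 106, 113, 171, 175]
  OquIX CGATGA/4: at [15, 29, 51, 68, 79, 85, 118, 125, 131, 137, 144, 150, 164, 180] ⇒ [19, 33, 55, 72, 83, 89, 122, 129, 135, 141, 148, 154, 168, 184]

All cut coordinates (distinct, sorted): [19, 26, 33, 38, 46, 55, 72, 83, 89, 99, 106, 113, 122, 129, 135, 141, 148, 154, 168, 171, 175, 184]

Fragment lengths:
  [0,19): 19 bp
  [19,26): 7 bp
  [26,33): 7 bp
  [33,38): 5 bp
  [38,46): 8 bp
  [46,55): 9 bp
  [55,72): 17 bp
  [72,83): 11 bp
  [83,89): 6 bp
  [89,99): 10 bp
  [99,106): 7 bp
  [106,113): 7 bp
  [113,122): 9 bp
  [122,129): 7 bp
  [129,135): 6 bp
  [135,141): 6 bp
  [141,148): 7 bp
  [148,154): 6 bp
  [154,168): 14 bp
  [168,171): 3 bp
  [171,175): 4 bp
  [175,184): 9 bp
  [184,187): 3 bp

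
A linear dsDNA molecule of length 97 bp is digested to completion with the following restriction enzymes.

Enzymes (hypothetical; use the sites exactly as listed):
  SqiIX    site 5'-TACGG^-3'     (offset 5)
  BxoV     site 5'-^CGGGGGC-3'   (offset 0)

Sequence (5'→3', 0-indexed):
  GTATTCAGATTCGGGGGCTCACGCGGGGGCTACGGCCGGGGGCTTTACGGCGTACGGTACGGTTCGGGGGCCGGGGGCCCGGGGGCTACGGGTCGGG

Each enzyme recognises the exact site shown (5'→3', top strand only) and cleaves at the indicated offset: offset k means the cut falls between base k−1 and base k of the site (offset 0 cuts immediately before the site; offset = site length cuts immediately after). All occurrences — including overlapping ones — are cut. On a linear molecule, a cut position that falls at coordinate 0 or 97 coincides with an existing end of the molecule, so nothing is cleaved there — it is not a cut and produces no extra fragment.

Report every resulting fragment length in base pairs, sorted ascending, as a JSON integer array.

Site scan:
  SqiIX (TACGG, off=5): starts [30, 45, 52, 57, 86] → cuts [35, 50, 57, 62, 91]
  BxoV (CGGGGGC, off=0): starts [11, 23, 36, 64, 71, 79] → cuts [11, 23, 36, 64, 71, 79]

Pooled cuts: [11, 23, 35, 36, 50, 57, 62, 64, 71, 79, 91]

Fragment lengths:
  [0,11): 11 bp
  [11,23): 12 bp
  [23,35): 12 bp
  [35,36): 1 bp
  [36,50): 14 bp
  [50,57): 7 bp
  [57,62): 5 bp
  [62,64): 2 bp
  [64,71): 7 bp
  [71,79): 8 bp
  [79,91): 12 bp
  [91,97): 6 bp

[1,2,5,6,7,7,8,11,12,12,12,14]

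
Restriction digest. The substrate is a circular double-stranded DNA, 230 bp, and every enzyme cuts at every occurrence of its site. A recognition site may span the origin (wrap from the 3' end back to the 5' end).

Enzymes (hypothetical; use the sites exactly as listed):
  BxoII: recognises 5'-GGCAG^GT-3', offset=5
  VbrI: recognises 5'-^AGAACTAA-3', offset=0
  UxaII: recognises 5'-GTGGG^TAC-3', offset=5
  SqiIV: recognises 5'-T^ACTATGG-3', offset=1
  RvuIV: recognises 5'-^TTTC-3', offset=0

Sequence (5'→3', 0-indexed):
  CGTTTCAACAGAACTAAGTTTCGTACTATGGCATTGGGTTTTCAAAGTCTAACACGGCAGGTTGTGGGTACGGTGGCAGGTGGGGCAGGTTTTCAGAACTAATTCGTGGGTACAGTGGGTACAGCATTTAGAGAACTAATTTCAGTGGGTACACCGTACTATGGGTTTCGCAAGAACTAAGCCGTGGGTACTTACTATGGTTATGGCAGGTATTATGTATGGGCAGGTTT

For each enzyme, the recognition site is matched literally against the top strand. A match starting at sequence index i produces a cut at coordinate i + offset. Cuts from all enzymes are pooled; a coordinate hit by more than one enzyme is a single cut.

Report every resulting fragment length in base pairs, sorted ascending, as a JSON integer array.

[1,2,4,5,5,6,7,7,8,8,8,8,9,9,9,10,11,12,15,16,16,16,17,21]

Per-enzyme occurrences:
  BxoII GGCAGGT/5: at [55, 74, 83, 204, 221] ⇒ [60, 79, 88, 209, 226]
  VbrI AGAACTAA/0: at [9, 94, 131, 172] ⇒ [9, 94, 131, 172]
  UxaII GTGGGTAC/5: at [63, 105, 114, 144, 183] ⇒ [68, 110, 119, 149, 188]
  SqiIV TACTATGG/1: at [23, 156, 192] ⇒ [24, 157, 193]
  RvuIV TTTC/0: at [2, 18, 39, 90, 139, 165, 227] ⇒ [2, 18, 39, 90, 139, 165, 227]

All cut coordinates (distinct, sorted): [2, 9, 18, 24, 39, 60, 68, 79, 88, 90, 94, 110, 119, 131, 139, 149, 157, 165, 172, 188, 193, 209, 226, 227]

Fragments:
  2→9: 7 bp
  9→18: 9 bp
  18→24: 6 bp
  24→39: 15 bp
  39→60: 21 bp
  60→68: 8 bp
  68→79: 11 bp
  79→88: 9 bp
  88→90: 2 bp
  90→94: 4 bp
  94→110: 16 bp
  110→119: 9 bp
  119→131: 12 bp
  131→139: 8 bp
  139→149: 10 bp
  149→157: 8 bp
  157→165: 8 bp
  165→172: 7 bp
  172→188: 16 bp
  188→193: 5 bp
  193→209: 16 bp
  209→226: 17 bp
  226→227: 1 bp
  227→2 (wrap): 230-227+2 = 5 bp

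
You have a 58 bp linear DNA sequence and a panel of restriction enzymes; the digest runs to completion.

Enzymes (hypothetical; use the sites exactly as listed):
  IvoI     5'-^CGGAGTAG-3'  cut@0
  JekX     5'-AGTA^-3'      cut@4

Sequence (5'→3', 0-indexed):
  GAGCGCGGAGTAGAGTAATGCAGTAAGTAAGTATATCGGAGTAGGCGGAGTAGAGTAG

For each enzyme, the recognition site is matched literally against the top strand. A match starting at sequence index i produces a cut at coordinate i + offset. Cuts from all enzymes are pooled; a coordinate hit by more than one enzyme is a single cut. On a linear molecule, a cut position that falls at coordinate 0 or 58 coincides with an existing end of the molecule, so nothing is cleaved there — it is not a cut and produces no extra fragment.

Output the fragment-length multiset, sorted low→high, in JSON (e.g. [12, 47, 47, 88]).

[1,2,3,4,4,5,5,5,7,7,7,8]

Per-enzyme occurrences:
  IvoI CGGAGTAG/0: at [5, 36, 45] ⇒ [5, 36, 45]
  JekX AGTA/4: at [8, 13, 21, 25, 29, 39, 48, 53] ⇒ [12, 17, 25, 29, 33, 43, 52, 57]

All cut coordinates (distinct, sorted): [5, 12, 17, 25, 29, 33, 36, 43, 45, 52, 57]

Fragment lengths:
  [0,5): 5 bp
  [5,12): 7 bp
  [12,17): 5 bp
  [17,25): 8 bp
  [25,29): 4 bp
  [29,33): 4 bp
  [33,36): 3 bp
  [36,43): 7 bp
  [43,45): 2 bp
  [45,52): 7 bp
  [52,57): 5 bp
  [57,58): 1 bp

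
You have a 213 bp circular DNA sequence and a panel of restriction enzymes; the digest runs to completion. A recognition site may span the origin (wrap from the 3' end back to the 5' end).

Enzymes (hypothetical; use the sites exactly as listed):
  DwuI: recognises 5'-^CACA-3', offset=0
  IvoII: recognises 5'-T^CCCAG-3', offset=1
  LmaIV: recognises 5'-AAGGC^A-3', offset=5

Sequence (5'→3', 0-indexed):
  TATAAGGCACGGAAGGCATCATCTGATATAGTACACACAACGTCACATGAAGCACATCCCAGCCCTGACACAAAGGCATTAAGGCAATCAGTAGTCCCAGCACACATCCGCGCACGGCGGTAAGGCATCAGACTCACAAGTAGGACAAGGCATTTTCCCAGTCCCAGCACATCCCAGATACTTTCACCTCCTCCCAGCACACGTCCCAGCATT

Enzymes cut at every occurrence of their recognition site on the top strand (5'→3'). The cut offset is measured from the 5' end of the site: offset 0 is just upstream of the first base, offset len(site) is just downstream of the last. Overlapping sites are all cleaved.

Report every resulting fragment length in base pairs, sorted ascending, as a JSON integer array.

Scan for sites:
  DwuI CACA/0: at [33, 35, 43, 52, 68, 100, 102, 134, 167, 197] ⇒ [33, 35, 43, 52, 68, 100, 102, 134, 167, 197]
  IvoII TCCCAG/1: at [56, 94, 155, 161, 171, 191, 203] ⇒ [57, 95, 156, 162, 172, 192, 204]
  LmaIV AAGGCA/5: at [3, 12, 72, 80, 121, 146] ⇒ [8, 17, 77, 85, 126, 151]

Pooled cuts: [8, 17, 33, 35, 43, 52, 57, 68, 77, 85, 95, 100, 102, 126, 134, 151, 156, 162, 167, 172, 192, 197, 204]

Fragments:
  8→17: 9 bp
  17→33: 16 bp
  33→35: 2 bp
  35→43: 8 bp
  43→52: 9 bp
  52→57: 5 bp
  57→68: 11 bp
  68→77: 9 bp
  77→85: 8 bp
  85→95: 10 bp
  95→100: 5 bp
  100→102: 2 bp
  102→126: 24 bp
  126→134: 8 bp
  134→151: 17 bp
  151→156: 5 bp
  156→162: 6 bp
  162→167: 5 bp
  167→172: 5 bp
  172→192: 20 bp
  192→197: 5 bp
  197→204: 7 bp
  204→8 (wrap): 213-204+8 = 17 bp

[2,2,5,5,5,5,5,5,6,7,8,8,8,9,9,9,10,11,16,17,17,20,24]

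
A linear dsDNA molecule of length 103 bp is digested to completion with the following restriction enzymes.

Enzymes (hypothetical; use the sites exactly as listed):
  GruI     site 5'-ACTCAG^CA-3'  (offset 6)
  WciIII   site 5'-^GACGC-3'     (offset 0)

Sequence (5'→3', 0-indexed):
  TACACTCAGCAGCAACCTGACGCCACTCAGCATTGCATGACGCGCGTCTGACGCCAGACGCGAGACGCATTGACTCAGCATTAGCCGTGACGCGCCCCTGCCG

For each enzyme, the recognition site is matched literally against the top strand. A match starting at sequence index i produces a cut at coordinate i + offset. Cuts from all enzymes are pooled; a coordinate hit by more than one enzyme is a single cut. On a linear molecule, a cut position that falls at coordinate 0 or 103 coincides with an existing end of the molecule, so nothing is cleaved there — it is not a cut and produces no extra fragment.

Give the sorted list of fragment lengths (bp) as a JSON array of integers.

[7,7,8,9,9,10,11,12,15,15]

Scan for sites:
  GruI ACTCAGCA/6: at [3, 24, 72] ⇒ [9, 30, 78]
  WciIII GACGC/0: at [18, 38, 49, 56, 63, 88] ⇒ [18, 38, 49, 56, 63, 88]

All cut coordinates (distinct, sorted): [9, 18, 30, 38, 49, 56, 63, 78, 88]

Fragments:
  [0,9): 9 bp
  [9,18): 9 bp
  [18,30): 12 bp
  [30,38): 8 bp
  [38,49): 11 bp
  [49,56): 7 bp
  [56,63): 7 bp
  [63,78): 15 bp
  [78,88): 10 bp
  [88,103): 15 bp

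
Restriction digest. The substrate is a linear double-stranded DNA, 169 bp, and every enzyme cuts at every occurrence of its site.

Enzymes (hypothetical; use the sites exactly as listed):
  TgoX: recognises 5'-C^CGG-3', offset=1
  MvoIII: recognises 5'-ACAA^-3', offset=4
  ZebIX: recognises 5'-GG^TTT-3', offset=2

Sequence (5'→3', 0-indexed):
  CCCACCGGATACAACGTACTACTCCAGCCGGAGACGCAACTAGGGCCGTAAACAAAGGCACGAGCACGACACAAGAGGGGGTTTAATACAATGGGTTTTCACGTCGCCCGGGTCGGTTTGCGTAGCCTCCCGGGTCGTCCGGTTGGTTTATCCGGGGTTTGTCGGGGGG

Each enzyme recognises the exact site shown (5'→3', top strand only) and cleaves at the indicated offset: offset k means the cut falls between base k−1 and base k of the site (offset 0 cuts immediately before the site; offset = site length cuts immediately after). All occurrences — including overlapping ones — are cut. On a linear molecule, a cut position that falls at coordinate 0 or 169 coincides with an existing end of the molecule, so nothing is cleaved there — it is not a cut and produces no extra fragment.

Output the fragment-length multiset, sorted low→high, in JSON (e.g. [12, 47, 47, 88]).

[4,5,5,6,7,7,8,9,9,10,12,13,14,14,19,27]

Site scan:
  TgoX (CCGG, off=1): starts [4, 27, 107, 129, 138, 151] → cuts [5, 28, 108, 130, 139, 152]
  MvoIII (ACAA, off=4): starts [10, 51, 70, 87] → cuts [14, 55, 74, 91]
  ZebIX (GGTTT, off=2): starts [79, 93, 114, 144, 155] → cuts [81, 95, 116, 146, 157]

All cut coordinates (distinct, sorted): [5, 14, 28, 55, 74, 81, 91, 95, 108, 116, 130, 139, 146, 152, 157]

Fragment lengths:
  [0,5): 5 bp
  [5,14): 9 bp
  [14,28): 14 bp
  [28,55): 27 bp
  [55,74): 19 bp
  [74,81): 7 bp
  [81,91): 10 bp
  [91,95): 4 bp
  [95,108): 13 bp
  [108,116): 8 bp
  [116,130): 14 bp
  [130,139): 9 bp
  [139,146): 7 bp
  [146,152): 6 bp
  [152,157): 5 bp
  [157,169): 12 bp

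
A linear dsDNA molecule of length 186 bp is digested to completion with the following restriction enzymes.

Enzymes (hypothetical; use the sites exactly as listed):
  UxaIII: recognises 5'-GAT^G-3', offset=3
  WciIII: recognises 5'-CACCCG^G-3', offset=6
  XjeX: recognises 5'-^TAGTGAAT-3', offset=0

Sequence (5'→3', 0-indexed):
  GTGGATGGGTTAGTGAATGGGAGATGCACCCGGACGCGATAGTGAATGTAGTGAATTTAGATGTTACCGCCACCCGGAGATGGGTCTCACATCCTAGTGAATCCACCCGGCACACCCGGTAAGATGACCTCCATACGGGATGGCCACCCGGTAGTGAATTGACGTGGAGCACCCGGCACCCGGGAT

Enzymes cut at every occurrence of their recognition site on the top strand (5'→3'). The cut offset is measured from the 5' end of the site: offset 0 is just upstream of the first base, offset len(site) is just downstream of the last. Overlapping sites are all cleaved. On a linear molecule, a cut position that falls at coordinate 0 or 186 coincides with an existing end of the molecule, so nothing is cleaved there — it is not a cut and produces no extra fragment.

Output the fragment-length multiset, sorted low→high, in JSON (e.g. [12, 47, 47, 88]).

[1,4,4,5,6,7,7,7,7,9,9,9,13,14,14,15,15,16,24]

Per-enzyme occurrences:
  UxaIII GATG/3: at [3, 22, 59, 78, 122, 138] ⇒ [6, 25, 62, 81, 125, 141]
  WciIII CACCCGG/6: at [26, 70, 103, 112, 144, 169, 176] ⇒ [32, 76, 109, 118, 150, 175, 182]
  XjeX TAGTGAAT/0: at [10, 39, 48, 94, 151] ⇒ [10, 39, 48, 94, 151]

All cut coordinates (distinct, sorted): [6, 10, 25, 32, 39, 48, 62, 76, 81, 94, 109, 118, 125, 141, 150, 151, 175, 182]

Fragment lengths:
  [0,6): 6 bp
  [6,10): 4 bp
  [10,25): 15 bp
  [25,32): 7 bp
  [32,39): 7 bp
  [39,48): 9 bp
  [48,62): 14 bp
  [62,76): 14 bp
  [76,81): 5 bp
  [81,94): 13 bp
  [94,109): 15 bp
  [109,118): 9 bp
  [118,125): 7 bp
  [125,141): 16 bp
  [141,150): 9 bp
  [150,151): 1 bp
  [151,175): 24 bp
  [175,182): 7 bp
  [182,186): 4 bp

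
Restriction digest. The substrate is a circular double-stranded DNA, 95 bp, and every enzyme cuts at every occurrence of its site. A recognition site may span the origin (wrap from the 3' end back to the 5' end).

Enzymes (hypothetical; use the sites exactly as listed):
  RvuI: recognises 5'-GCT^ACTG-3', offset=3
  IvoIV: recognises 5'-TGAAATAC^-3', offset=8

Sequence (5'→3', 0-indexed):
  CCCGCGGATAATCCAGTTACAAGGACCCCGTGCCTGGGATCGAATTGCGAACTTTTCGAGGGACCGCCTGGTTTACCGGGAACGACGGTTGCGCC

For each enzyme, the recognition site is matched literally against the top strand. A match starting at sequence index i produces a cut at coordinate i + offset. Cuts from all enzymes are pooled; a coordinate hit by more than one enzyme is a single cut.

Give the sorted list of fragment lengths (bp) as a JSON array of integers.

Site scan:
  RvuI (GCTACTG, off=3): no sites
  IvoIV (TGAAATAC, off=8): no sites

Pooled cuts: ∅

Fragment lengths:
  no cuts → one circular fragment of 95 bp

[95]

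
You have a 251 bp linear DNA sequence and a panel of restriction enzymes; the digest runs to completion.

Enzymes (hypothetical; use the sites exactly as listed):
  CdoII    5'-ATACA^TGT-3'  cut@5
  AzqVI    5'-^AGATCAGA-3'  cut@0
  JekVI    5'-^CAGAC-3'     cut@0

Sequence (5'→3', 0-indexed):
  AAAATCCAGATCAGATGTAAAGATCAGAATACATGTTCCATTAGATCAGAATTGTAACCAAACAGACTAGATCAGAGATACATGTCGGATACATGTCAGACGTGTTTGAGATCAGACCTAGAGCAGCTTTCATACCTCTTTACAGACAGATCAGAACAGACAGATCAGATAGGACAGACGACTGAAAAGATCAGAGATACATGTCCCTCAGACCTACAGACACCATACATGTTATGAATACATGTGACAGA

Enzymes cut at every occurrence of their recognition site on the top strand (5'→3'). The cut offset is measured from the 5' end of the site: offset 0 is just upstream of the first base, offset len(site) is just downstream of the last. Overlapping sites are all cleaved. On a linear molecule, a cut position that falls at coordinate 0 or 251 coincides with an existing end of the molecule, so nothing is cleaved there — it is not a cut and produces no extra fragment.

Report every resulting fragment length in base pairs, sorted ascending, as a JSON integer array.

[3,4,5,5,6,7,7,8,9,9,9,11,12,13,13,13,13,13,13,14,14,20,30]

Per-enzyme occurrences:
  CdoII (ATACATGT, off=5): starts [28, 77, 88, 196, 224, 237] → cuts [33, 82, 93, 201, 229, 242]
  AzqVI (AGATCAGA, off=0): starts [7, 20, 42, 68, 108, 147, 161, 187] → cuts [7, 20, 42, 68, 108, 147, 161, 187]
  JekVI (CAGAC, off=0): starts [62, 96, 112, 142, 156, 174, 208, 216] → cuts [62, 96, 112, 142, 156, 174, 208, 216]

All cut coordinates (distinct, sorted): [7, 20, 33, 42, 62, 68, 82, 93, 96, 108, 112, 142, 147, 156, 161, 174, 187, 201, 208, 216, 229, 242]

Fragments:
  [0,7): 7 bp
  [7,20): 13 bp
  [20,33): 13 bp
  [33,42): 9 bp
  [42,62): 20 bp
  [62,68): 6 bp
  [68,82): 14 bp
  [82,93): 11 bp
  [93,96): 3 bp
  [96,108): 12 bp
  [108,112): 4 bp
  [112,142): 30 bp
  [142,147): 5 bp
  [147,156): 9 bp
  [156,161): 5 bp
  [161,174): 13 bp
  [174,187): 13 bp
  [187,201): 14 bp
  [201,208): 7 bp
  [208,216): 8 bp
  [216,229): 13 bp
  [229,242): 13 bp
  [242,251): 9 bp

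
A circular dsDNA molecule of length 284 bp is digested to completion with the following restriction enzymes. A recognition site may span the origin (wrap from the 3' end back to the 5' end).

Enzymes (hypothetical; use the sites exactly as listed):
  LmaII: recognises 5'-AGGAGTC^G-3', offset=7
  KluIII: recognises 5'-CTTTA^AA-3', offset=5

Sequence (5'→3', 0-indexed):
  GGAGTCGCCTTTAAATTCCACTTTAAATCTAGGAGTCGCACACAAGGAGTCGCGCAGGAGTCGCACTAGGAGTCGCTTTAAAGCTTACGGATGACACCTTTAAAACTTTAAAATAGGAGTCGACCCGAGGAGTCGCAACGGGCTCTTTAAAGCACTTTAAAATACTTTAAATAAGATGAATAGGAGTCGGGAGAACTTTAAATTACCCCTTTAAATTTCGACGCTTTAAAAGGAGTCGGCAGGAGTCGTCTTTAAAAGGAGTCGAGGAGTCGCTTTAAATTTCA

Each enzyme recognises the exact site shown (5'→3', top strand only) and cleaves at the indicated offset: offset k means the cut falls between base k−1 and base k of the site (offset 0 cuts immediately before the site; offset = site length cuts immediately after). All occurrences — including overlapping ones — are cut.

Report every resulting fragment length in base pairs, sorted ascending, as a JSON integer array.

[6,6,7,7,8,8,9,9,10,10,10,11,11,12,12,12,12,13,13,13,14,15,15,19,22]

Per-enzyme occurrences:
  LmaII AGGAGTCG/7: at [30, 44, 55, 67, 114, 127, 181, 230, 240, 256, 264, 283] ⇒ [6, 37, 51, 62, 74, 121, 134, 188, 237, 247, 263, 271]
  KluIII CTTTAAA/5: at [8, 20, 75, 97, 105, 144, 154, 164, 195, 208, 223, 249, 272] ⇒ [13, 25, 80, 102, 110, 149, 159, 169, 200, 213, 228, 254, 277]

All cut coordinates (distinct, sorted): [6, 13, 25, 37, 51, 62, 74, 80, 102, 110, 121, 134, 149, 159, 169, 188, 200, 213, 228, 237, 247, 254, 263, 271, 277]

Fragment lengths:
  6→13: 7 bp
  13→25: 12 bp
  25→37: 12 bp
  37→51: 14 bp
  51→62: 11 bp
  62→74: 12 bp
  74→80: 6 bp
  80→102: 22 bp
  102→110: 8 bp
  110→121: 11 bp
  121→134: 13 bp
  134→149: 15 bp
  149→159: 10 bp
  159→169: 10 bp
  169→188: 19 bp
  188→200: 12 bp
  200→213: 13 bp
  213→228: 15 bp
  228→237: 9 bp
  237→247: 10 bp
  247→254: 7 bp
  254→263: 9 bp
  263→271: 8 bp
  271→277: 6 bp
  277→6 (wrap): 284-277+6 = 13 bp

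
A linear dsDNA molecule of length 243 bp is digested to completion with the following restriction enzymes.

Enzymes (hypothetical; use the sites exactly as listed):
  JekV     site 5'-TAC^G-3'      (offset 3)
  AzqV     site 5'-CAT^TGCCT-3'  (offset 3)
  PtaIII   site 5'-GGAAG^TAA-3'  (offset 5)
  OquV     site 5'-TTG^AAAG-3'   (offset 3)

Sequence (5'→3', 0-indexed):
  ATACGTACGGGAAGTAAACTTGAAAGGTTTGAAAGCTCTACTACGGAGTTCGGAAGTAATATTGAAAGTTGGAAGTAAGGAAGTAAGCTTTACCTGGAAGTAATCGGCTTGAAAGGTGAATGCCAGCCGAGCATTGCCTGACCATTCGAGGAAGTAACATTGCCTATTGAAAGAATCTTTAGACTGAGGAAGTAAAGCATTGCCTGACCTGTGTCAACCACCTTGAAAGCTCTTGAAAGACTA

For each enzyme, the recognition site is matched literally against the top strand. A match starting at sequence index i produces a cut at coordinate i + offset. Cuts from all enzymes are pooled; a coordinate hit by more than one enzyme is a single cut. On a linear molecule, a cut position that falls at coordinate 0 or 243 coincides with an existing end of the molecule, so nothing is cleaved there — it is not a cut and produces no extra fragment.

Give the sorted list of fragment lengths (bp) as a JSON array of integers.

[4,4,6,6,8,8,8,8,8,9,9,10,11,11,12,13,17,20,23,23,25]

Per-enzyme occurrences:
  JekV (TACG, off=3): starts [1, 5, 41] → cuts [4, 8, 44]
  AzqV (CATTGCCT, off=3): starts [131, 157, 197] → cuts [134, 160, 200]
  PtaIII (GGAAGTAA, off=5): starts [9, 51, 70, 78, 95, 149, 187] → cuts [14, 56, 75, 83, 100, 154, 192]
  OquV (TTGAAAG, off=3): starts [19, 28, 61, 108, 166, 222, 232] → cuts [22, 31, 64, 111, 169, 225, 235]

Pooled cuts: [4, 8, 14, 22, 31, 44, 56, 64, 75, 83, 100, 111, 134, 154, 160, 169, 192, 200, 225, 235]

Fragment lengths:
  [0,4): 4 bp
  [4,8): 4 bp
  [8,14): 6 bp
  [14,22): 8 bp
  [22,31): 9 bp
  [31,44): 13 bp
  [44,56): 12 bp
  [56,64): 8 bp
  [64,75): 11 bp
  [75,83): 8 bp
  [83,100): 17 bp
  [100,111): 11 bp
  [111,134): 23 bp
  [134,154): 20 bp
  [154,160): 6 bp
  [160,169): 9 bp
  [169,192): 23 bp
  [192,200): 8 bp
  [200,225): 25 bp
  [225,235): 10 bp
  [235,243): 8 bp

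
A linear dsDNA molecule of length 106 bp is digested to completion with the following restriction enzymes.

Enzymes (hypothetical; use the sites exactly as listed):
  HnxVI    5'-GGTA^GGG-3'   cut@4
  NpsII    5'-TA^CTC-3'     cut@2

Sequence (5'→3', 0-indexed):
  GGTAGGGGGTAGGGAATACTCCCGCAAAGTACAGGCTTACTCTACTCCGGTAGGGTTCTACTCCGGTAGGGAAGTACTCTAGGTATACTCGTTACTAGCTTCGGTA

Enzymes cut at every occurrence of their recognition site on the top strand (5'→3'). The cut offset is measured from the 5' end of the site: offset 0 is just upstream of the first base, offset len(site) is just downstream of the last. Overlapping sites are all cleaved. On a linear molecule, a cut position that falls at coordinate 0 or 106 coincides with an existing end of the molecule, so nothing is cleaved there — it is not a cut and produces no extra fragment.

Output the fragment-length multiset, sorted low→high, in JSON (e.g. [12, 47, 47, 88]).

[4,5,7,7,8,8,8,8,11,19,21]

Site scan:
  HnxVI (GGTAGGG, off=4): starts [0, 7, 48, 64] → cuts [4, 11, 52, 68]
  NpsII (TACTC, off=2): starts [16, 37, 42, 58, 74, 85] → cuts [18, 39, 44, 60, 76, 87]

All cut coordinates (distinct, sorted): [4, 11, 18, 39, 44, 52, 60, 68, 76, 87]

Fragment lengths:
  [0,4): 4 bp
  [4,11): 7 bp
  [11,18): 7 bp
  [18,39): 21 bp
  [39,44): 5 bp
  [44,52): 8 bp
  [52,60): 8 bp
  [60,68): 8 bp
  [68,76): 8 bp
  [76,87): 11 bp
  [87,106): 19 bp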